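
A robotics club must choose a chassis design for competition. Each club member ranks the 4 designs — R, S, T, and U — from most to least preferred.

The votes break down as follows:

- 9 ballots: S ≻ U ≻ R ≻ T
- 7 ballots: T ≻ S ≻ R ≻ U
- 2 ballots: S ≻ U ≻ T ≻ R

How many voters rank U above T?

11

Ballots ranking U above T: 9+2 = 11.
Ballots ranking T above U: 7.
So 11 of 18 voters prefer U to T.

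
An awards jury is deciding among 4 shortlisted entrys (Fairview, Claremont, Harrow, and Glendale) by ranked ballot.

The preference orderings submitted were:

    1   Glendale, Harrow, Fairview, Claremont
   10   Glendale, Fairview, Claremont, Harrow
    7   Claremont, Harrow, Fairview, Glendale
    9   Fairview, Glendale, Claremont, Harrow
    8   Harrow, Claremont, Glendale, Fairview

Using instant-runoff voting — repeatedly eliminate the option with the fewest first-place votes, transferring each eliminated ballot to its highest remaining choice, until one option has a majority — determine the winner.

Glendale

Round 1: Glendale 11, Fairview 9, Harrow 8, Claremont 7. Claremont has the fewest and is eliminated.
Round 2: Harrow 15, Glendale 11, Fairview 9. Fairview has the fewest and is eliminated.
Round 3: Glendale 20, Harrow 15. Glendale has a majority.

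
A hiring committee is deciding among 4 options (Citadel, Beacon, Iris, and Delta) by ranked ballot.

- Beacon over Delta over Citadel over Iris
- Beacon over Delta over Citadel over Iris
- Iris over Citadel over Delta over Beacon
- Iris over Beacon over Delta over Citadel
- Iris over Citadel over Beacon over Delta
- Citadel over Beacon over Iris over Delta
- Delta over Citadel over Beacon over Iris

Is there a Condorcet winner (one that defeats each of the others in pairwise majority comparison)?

Head-to-head results (7 voters total):
Citadel vs Beacon: Citadel wins 4–3.
Citadel vs Iris: Citadel wins 4–3.
Citadel vs Delta: Delta wins 4–3.
Beacon vs Iris: Beacon wins 4–3.
Beacon vs Delta: Beacon wins 5–2.
Iris vs Delta: Iris wins 4–3.
No candidate beats all others: Citadel beats Beacon beats Delta beats Citadel, a majority cycle.

No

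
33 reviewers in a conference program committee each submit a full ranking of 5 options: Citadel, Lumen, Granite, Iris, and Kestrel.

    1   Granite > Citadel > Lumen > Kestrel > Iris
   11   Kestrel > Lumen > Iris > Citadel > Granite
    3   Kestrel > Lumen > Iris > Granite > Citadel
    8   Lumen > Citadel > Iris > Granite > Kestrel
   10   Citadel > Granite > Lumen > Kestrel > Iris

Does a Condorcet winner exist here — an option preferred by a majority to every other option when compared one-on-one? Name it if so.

Lumen

Head-to-head results (33 voters total):
Citadel vs Lumen: Lumen wins 22–11.
Citadel vs Granite: Citadel wins 29–4.
Citadel vs Iris: Citadel wins 19–14.
Citadel vs Kestrel: Citadel wins 19–14.
Lumen vs Granite: Lumen wins 22–11.
Lumen vs Iris: Lumen wins 33–0.
Lumen vs Kestrel: Lumen wins 19–14.
Granite vs Iris: Iris wins 22–11.
Granite vs Kestrel: Granite wins 19–14.
Iris vs Kestrel: Kestrel wins 25–8.
Lumen beats each rival — Citadel (22–11), Granite (22–11), Iris (33–0), Kestrel (19–14) — so Lumen is the Condorcet winner.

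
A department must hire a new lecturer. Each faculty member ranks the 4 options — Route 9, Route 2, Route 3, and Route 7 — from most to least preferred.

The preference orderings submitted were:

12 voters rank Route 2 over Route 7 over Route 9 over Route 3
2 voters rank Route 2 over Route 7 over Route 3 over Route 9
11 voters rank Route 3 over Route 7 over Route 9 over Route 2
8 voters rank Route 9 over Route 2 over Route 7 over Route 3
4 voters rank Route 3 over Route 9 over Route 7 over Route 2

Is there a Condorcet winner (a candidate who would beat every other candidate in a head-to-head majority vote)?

No

Head-to-head results (37 voters total):
Route 9 vs Route 2: Route 9 wins 23–14.
Route 9 vs Route 3: Route 9 wins 20–17.
Route 9 vs Route 7: Route 7 wins 25–12.
Route 2 vs Route 3: Route 2 wins 22–15.
Route 2 vs Route 7: Route 2 wins 22–15.
Route 3 vs Route 7: Route 7 wins 22–15.
No candidate beats all others: Route 9 beats Route 2 beats Route 7 beats Route 9, a majority cycle.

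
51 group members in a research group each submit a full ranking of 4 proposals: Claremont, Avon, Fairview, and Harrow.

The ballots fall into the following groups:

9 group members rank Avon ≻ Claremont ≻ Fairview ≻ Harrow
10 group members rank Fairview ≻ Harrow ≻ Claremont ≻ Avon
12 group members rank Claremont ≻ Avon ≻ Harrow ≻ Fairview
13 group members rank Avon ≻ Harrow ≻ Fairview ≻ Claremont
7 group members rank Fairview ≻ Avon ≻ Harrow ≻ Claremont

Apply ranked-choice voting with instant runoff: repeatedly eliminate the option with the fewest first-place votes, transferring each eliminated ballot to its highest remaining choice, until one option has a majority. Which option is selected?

Round 1: Avon 22, Fairview 17, Claremont 12, Harrow 0. Harrow has the fewest and is eliminated.
Round 2: Avon 22, Fairview 17, Claremont 12. Claremont has the fewest and is eliminated.
Round 3: Avon 34, Fairview 17. Avon has a majority.

Avon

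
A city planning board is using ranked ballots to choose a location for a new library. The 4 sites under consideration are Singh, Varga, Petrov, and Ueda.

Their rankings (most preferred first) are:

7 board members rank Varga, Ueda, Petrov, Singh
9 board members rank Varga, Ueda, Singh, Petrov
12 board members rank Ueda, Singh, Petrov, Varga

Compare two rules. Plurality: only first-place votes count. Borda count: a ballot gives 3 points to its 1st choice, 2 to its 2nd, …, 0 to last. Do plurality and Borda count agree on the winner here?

Plurality first-place counts: Singh 0, Varga 16, Petrov 0, Ueda 12 → Varga.
Borda totals: Singh 33, Varga 48, Petrov 19, Ueda 68 → Ueda.
The two rules disagree: plurality picks Varga, Borda picks Ueda.

No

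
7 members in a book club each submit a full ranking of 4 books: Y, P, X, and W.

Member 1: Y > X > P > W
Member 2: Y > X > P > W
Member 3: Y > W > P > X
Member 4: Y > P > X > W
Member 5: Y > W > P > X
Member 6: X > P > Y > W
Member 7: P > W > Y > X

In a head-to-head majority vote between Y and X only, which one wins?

Ballots ranking Y above X: 6.
Ballots ranking X above Y: 1.
Y wins the head-to-head, 6–1.

Y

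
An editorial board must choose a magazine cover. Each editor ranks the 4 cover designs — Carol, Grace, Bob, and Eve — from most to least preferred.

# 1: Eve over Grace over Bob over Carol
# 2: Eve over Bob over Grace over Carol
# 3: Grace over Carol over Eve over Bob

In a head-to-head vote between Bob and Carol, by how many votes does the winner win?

1

Ballots ranking Bob above Carol: 2.
Ballots ranking Carol above Bob: 1.
Bob wins 2–1, a margin of 1.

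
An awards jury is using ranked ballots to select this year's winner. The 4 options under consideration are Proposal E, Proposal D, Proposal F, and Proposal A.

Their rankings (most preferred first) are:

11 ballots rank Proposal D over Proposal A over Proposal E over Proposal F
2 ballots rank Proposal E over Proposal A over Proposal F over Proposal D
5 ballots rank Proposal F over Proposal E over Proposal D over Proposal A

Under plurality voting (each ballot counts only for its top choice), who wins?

Proposal D

First-place vote totals:
  Proposal E: 2
  Proposal D: 11
  Proposal F: 5
  Proposal A: 0
Proposal D has the most first-place votes.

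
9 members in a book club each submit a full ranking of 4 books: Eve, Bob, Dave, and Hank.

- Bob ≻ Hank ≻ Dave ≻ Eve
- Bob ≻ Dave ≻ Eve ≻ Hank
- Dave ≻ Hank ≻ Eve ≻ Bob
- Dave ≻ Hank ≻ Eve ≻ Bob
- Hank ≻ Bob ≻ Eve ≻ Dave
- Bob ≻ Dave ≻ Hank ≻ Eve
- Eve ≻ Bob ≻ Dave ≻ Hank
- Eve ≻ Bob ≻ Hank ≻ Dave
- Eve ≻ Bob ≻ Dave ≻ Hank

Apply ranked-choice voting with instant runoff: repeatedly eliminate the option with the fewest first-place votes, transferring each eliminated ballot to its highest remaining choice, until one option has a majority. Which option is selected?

Round 1: Eve 3, Bob 3, Dave 2, Hank 1. Hank has the fewest and is eliminated.
Round 2: Bob 4, Eve 3, Dave 2. Dave has the fewest and is eliminated.
Round 3: Eve 5, Bob 4. Eve has a majority.

Eve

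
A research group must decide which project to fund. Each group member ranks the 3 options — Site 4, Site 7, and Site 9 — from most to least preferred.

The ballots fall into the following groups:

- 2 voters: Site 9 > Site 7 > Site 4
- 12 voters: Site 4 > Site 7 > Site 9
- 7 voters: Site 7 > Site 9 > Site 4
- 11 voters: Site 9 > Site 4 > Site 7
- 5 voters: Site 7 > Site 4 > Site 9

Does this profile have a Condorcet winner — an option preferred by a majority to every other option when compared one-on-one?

Head-to-head results (37 voters total):
Site 4 vs Site 7: Site 4 wins 23–14.
Site 4 vs Site 9: Site 9 wins 20–17.
Site 7 vs Site 9: Site 7 wins 24–13.
No candidate beats all others: Site 4 beats Site 7 beats Site 9 beats Site 4, a majority cycle.

No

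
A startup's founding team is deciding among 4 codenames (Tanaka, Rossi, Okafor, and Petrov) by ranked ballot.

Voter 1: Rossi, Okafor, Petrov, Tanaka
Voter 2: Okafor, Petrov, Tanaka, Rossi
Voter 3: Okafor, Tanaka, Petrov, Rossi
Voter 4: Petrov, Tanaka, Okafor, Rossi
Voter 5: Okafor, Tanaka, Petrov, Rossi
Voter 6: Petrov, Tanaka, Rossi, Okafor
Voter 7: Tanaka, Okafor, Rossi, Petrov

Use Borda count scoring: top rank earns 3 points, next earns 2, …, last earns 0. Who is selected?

Okafor

Borda scores:
  Tanaka: 0 + 1 + 2 + 2 + 2 + 2 + 3 = 12
  Rossi: 3 + 0 + 0 + 0 + 0 + 1 + 1 = 5
  Okafor: 2 + 3 + 3 + 1 + 3 + 0 + 2 = 14
  Petrov: 1 + 2 + 1 + 3 + 1 + 3 + 0 = 11
Okafor has the highest total.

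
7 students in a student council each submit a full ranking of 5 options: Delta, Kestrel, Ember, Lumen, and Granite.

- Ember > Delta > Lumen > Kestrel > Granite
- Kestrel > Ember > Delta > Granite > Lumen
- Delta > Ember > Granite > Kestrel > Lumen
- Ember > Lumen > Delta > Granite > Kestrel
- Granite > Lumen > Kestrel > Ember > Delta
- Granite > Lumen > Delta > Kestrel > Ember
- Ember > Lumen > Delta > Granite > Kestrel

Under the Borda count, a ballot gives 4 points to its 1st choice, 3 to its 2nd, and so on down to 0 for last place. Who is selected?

Borda scores:
  Delta: 3 + 2 + 4 + 2 + 0 + 2 + 2 = 15
  Kestrel: 1 + 4 + 1 + 0 + 2 + 1 + 0 = 9
  Ember: 4 + 3 + 3 + 4 + 1 + 0 + 4 = 19
  Lumen: 2 + 0 + 0 + 3 + 3 + 3 + 3 = 14
  Granite: 0 + 1 + 2 + 1 + 4 + 4 + 1 = 13
Ember has the highest total.

Ember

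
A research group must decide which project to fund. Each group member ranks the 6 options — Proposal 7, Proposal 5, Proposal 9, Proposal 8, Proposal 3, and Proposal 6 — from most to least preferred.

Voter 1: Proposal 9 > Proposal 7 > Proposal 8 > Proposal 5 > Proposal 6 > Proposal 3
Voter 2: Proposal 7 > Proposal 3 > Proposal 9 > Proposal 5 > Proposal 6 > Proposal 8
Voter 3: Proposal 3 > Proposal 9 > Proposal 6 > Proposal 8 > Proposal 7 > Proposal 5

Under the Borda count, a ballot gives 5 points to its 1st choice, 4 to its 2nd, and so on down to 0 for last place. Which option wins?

Proposal 9

Borda scores:
  Proposal 7: 4 + 5 + 1 = 10
  Proposal 5: 2 + 2 + 0 = 4
  Proposal 9: 5 + 3 + 4 = 12
  Proposal 8: 3 + 0 + 2 = 5
  Proposal 3: 0 + 4 + 5 = 9
  Proposal 6: 1 + 1 + 3 = 5
Proposal 9 has the highest total.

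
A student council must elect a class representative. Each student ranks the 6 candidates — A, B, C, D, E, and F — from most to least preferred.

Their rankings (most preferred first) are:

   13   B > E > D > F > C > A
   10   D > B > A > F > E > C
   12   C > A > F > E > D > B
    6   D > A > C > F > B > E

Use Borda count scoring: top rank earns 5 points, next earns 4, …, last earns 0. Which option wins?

D

Borda scores:
  A: 13·0 + 10·3 + 12·4 + 6·4 = 102
  B: 13·5 + 10·4 + 12·0 + 6·1 = 111
  C: 13·1 + 10·0 + 12·5 + 6·3 = 91
  D: 13·3 + 10·5 + 12·1 + 6·5 = 131
  E: 13·4 + 10·1 + 12·2 + 6·0 = 86
  F: 13·2 + 10·2 + 12·3 + 6·2 = 94
D has the highest total.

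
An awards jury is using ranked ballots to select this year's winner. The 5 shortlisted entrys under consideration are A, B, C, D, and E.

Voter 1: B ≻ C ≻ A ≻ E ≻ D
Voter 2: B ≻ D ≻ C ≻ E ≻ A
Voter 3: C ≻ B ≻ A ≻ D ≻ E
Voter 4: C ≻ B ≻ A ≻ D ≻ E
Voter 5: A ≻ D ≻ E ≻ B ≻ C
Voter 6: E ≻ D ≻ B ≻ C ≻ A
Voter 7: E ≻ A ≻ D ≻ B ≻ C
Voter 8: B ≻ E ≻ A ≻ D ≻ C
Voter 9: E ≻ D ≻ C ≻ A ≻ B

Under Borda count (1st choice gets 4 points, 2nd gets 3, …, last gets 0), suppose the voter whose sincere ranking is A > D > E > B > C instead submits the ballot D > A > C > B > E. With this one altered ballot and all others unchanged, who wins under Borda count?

B

Borda totals with the altered ballot: A 15, B 22, C 18, D 18, E 17.
The winner is unchanged: still B.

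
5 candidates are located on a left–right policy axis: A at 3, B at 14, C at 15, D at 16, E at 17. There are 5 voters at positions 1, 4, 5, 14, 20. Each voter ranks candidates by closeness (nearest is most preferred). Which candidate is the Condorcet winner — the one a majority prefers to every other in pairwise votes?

With single-peaked preferences on a line, the Condorcet winner is the candidate closest to the median voter.
The median voter (position 5) is closest to A at 3.
Check: A vs E — voters closer to A: 3 of 5.

A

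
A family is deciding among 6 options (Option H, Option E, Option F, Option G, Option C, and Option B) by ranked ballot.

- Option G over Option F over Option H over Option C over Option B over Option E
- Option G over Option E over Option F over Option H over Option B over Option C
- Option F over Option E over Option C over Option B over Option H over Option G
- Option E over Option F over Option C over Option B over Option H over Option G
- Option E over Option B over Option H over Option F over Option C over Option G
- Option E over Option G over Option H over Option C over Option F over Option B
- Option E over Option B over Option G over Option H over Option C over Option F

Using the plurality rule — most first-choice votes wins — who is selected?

Option E

First-place vote totals:
  Option H: 0
  Option E: 4
  Option F: 1
  Option G: 2
  Option C: 0
  Option B: 0
Option E has the most first-place votes.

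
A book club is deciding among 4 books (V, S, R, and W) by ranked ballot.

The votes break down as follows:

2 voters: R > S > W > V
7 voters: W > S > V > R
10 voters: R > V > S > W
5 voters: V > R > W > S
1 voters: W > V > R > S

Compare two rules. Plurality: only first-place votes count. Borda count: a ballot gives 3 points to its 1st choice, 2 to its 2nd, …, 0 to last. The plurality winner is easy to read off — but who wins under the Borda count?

R

Plurality first-place counts: V 5, S 0, R 12, W 8 → R.
Borda totals: V 44, S 28, R 47, W 31 → R.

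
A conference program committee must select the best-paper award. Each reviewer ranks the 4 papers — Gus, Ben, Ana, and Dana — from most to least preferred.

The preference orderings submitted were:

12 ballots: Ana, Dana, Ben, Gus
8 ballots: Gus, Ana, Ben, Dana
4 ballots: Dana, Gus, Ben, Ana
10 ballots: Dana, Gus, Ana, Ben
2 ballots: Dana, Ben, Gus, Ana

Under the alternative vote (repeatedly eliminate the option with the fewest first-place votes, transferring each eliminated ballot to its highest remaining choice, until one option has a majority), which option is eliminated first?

Ben

Round 1: Dana 16, Ana 12, Gus 8, Ben 0. Ben has the fewest and is eliminated.
Round 2: Dana 16, Ana 12, Gus 8. Gus has the fewest and is eliminated.
Round 3: Ana 20, Dana 16. Ana has a majority.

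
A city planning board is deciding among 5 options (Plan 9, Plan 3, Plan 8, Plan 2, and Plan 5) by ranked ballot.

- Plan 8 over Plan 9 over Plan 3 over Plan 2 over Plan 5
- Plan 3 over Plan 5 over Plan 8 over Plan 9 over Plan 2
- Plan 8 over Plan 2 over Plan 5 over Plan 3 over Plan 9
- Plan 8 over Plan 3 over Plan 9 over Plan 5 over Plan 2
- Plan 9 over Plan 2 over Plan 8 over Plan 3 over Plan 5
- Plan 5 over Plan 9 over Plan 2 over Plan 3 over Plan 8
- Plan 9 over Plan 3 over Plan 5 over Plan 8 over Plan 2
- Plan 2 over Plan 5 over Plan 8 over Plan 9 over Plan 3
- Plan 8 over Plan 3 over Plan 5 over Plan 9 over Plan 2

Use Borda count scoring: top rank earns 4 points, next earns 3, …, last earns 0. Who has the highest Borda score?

Plan 8

Borda scores:
  Plan 9: 3 + 1 + 0 + 2 + 4 + 3 + 4 + 1 + 1 = 19
  Plan 3: 2 + 4 + 1 + 3 + 1 + 1 + 3 + 0 + 3 = 18
  Plan 8: 4 + 2 + 4 + 4 + 2 + 0 + 1 + 2 + 4 = 23
  Plan 2: 1 + 0 + 3 + 0 + 3 + 2 + 0 + 4 + 0 = 13
  Plan 5: 0 + 3 + 2 + 1 + 0 + 4 + 2 + 3 + 2 = 17
Plan 8 has the highest total.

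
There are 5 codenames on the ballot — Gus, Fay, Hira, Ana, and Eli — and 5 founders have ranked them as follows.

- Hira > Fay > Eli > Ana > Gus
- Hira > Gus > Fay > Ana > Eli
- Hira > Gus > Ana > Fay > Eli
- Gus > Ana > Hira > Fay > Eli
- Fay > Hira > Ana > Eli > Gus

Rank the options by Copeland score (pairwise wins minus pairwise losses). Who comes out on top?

Hira

Pairwise results:
  Gus vs Fay: Gus wins 3–2.
  Gus vs Hira: Hira wins 4–1.
  Gus vs Ana: Gus wins 3–2.
  Gus vs Eli: Gus wins 3–2.
  Fay vs Hira: Hira wins 4–1.
  Fay vs Ana: Fay wins 3–2.
  Fay vs Eli: Fay wins 5–0.
  Hira vs Ana: Hira wins 4–1.
  Hira vs Eli: Hira wins 5–0.
  Ana vs Eli: Ana wins 4–1.
Copeland scores (wins − losses):
  Gus: 3 − 1 = 2
  Fay: 2 − 2 = 0
  Hira: 4 − 0 = 4
  Ana: 1 − 3 = -2
  Eli: 0 − 4 = -4
Hira has the best Copeland score.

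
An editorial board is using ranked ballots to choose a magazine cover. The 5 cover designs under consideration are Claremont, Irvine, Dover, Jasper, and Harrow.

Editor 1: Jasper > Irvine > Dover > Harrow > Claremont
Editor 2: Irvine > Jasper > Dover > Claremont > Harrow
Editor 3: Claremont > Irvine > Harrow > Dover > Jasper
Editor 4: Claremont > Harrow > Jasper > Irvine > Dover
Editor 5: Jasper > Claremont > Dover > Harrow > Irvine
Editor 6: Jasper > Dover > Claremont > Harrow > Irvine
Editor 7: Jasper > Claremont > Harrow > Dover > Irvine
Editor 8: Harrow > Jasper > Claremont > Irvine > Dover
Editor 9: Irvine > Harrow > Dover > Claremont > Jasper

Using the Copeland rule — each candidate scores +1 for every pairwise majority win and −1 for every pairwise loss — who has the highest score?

Jasper

Pairwise results:
  Claremont vs Irvine: Claremont wins 6–3.
  Claremont vs Dover: Claremont wins 5–4.
  Claremont vs Jasper: Jasper wins 6–3.
  Claremont vs Harrow: Claremont wins 6–3.
  Irvine vs Dover: Irvine wins 6–3.
  Irvine vs Jasper: Jasper wins 6–3.
  Irvine vs Harrow: Harrow wins 5–4.
  Dover vs Jasper: Jasper wins 7–2.
  Dover vs Harrow: Harrow wins 5–4.
  Jasper vs Harrow: Jasper wins 5–4.
Copeland scores (wins − losses):
  Claremont: 3 − 1 = 2
  Irvine: 1 − 3 = -2
  Dover: 0 − 4 = -4
  Jasper: 4 − 0 = 4
  Harrow: 2 − 2 = 0
Jasper has the best Copeland score.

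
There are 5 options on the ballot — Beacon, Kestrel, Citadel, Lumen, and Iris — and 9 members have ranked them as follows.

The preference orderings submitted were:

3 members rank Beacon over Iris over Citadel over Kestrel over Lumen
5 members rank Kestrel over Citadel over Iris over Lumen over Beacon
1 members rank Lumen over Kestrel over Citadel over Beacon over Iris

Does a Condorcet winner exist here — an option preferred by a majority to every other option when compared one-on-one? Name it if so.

Head-to-head results (9 voters total):
Beacon vs Kestrel: Kestrel wins 6–3.
Beacon vs Citadel: Citadel wins 6–3.
Beacon vs Lumen: Lumen wins 6–3.
Beacon vs Iris: Iris wins 5–4.
Kestrel vs Citadel: Kestrel wins 6–3.
Kestrel vs Lumen: Kestrel wins 8–1.
Kestrel vs Iris: Kestrel wins 6–3.
Citadel vs Lumen: Citadel wins 8–1.
Citadel vs Iris: Citadel wins 6–3.
Lumen vs Iris: Iris wins 8–1.
Kestrel beats each rival — Beacon (6–3), Citadel (6–3), Lumen (8–1), Iris (6–3) — so Kestrel is the Condorcet winner.

Kestrel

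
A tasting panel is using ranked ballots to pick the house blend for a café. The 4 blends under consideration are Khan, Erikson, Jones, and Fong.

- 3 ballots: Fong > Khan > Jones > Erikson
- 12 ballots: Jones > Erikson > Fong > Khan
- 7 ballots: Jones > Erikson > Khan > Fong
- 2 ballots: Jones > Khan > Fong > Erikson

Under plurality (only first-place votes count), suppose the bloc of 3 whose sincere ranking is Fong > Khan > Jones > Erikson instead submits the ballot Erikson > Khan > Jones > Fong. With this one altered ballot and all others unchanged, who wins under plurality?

First-place totals with the altered ballot: Khan 0, Erikson 3, Jones 21, Fong 0.
The winner is unchanged: still Jones.

Jones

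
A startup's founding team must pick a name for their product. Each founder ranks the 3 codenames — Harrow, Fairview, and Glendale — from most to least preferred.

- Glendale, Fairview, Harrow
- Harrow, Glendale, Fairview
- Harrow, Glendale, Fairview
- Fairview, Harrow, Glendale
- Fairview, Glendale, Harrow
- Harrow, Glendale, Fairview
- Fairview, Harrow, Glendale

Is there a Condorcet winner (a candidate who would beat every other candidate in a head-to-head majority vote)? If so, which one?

No Condorcet winner

Head-to-head results (7 voters total):
Harrow vs Fairview: Fairview wins 4–3.
Harrow vs Glendale: Harrow wins 5–2.
Fairview vs Glendale: Glendale wins 4–3.
No candidate beats all others: Harrow beats Glendale beats Fairview beats Harrow, a majority cycle.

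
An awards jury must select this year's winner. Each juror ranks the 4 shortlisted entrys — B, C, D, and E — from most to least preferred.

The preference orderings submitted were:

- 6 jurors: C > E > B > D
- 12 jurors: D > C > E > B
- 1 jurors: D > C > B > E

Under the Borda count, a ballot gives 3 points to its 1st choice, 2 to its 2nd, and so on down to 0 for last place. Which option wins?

Borda scores:
  B: 6·1 + 12·0 + 1 = 7
  C: 6·3 + 12·2 + 2 = 44
  D: 6·0 + 12·3 + 3 = 39
  E: 6·2 + 12·1 + 0 = 24
C has the highest total.

C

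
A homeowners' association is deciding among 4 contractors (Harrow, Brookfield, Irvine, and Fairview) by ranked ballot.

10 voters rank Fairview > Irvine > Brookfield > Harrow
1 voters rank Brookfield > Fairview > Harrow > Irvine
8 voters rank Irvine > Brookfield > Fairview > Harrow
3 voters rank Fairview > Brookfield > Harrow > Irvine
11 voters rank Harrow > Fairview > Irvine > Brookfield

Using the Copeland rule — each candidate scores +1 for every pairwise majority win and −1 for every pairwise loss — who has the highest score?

Fairview

Pairwise results:
  Harrow vs Brookfield: Brookfield wins 22–11.
  Harrow vs Irvine: Irvine wins 18–15.
  Harrow vs Fairview: Fairview wins 22–11.
  Brookfield vs Irvine: Irvine wins 29–4.
  Brookfield vs Fairview: Fairview wins 24–9.
  Irvine vs Fairview: Fairview wins 25–8.
Copeland scores (wins − losses):
  Harrow: 0 − 3 = -3
  Brookfield: 1 − 2 = -1
  Irvine: 2 − 1 = 1
  Fairview: 3 − 0 = 3
Fairview has the best Copeland score.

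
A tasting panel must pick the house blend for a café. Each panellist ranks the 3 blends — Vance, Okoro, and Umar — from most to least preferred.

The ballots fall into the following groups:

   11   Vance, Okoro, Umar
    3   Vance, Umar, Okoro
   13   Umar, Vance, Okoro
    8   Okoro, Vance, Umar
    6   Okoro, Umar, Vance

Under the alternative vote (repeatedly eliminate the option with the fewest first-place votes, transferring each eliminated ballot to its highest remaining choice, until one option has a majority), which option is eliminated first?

Umar

Round 1: Vance 14, Okoro 14, Umar 13. Umar has the fewest and is eliminated.
Round 2: Vance 27, Okoro 14. Vance has a majority.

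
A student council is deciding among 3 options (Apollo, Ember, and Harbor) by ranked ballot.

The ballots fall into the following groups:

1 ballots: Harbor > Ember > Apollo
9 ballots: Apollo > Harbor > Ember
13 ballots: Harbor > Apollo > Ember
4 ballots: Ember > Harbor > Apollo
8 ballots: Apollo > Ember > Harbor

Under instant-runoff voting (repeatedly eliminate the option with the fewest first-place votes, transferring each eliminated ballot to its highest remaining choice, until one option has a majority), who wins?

Round 1: Apollo 17, Harbor 14, Ember 4. Ember has the fewest and is eliminated.
Round 2: Harbor 18, Apollo 17. Harbor has a majority.

Harbor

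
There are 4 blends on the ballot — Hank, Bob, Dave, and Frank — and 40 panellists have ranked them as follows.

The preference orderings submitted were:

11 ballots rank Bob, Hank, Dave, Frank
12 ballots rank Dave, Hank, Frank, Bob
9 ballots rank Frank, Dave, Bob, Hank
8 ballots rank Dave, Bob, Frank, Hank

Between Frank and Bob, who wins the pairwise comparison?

Frank

Ballots ranking Frank above Bob: 12+9 = 21.
Ballots ranking Bob above Frank: 11+8 = 19.
Frank wins the head-to-head, 21–19.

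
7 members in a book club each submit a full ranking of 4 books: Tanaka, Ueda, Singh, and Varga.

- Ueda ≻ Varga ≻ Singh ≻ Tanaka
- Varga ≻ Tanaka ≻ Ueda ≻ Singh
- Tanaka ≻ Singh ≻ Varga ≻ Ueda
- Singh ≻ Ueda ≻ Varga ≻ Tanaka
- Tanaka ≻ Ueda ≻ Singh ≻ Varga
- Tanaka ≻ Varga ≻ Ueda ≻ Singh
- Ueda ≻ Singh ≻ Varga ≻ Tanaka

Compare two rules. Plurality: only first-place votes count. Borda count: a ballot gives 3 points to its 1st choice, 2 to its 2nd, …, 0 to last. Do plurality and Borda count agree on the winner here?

Plurality first-place counts: Tanaka 3, Ueda 2, Singh 1, Varga 1 → Tanaka.
Borda totals: Tanaka 11, Ueda 12, Singh 9, Varga 10 → Ueda.
The two rules disagree: plurality picks Tanaka, Borda picks Ueda.

No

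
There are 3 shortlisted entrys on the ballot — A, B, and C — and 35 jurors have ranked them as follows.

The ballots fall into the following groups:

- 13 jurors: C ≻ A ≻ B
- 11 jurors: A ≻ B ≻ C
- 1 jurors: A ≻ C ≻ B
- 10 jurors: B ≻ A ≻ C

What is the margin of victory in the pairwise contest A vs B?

Ballots ranking A above B: 13+11+1 = 25.
Ballots ranking B above A: 10.
A wins 25–10, a margin of 15.

15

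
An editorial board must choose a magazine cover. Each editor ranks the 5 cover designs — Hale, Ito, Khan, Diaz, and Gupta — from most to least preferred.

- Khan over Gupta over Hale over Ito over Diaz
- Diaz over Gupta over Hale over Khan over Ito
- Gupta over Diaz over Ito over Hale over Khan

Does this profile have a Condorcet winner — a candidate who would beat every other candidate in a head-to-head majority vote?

Yes

Head-to-head results (3 voters total):
Hale vs Ito: Hale wins 2–1.
Hale vs Khan: Hale wins 2–1.
Hale vs Diaz: Diaz wins 2–1.
Hale vs Gupta: Gupta wins 3–0.
Ito vs Khan: Khan wins 2–1.
Ito vs Diaz: Diaz wins 2–1.
Ito vs Gupta: Gupta wins 3–0.
Khan vs Diaz: Diaz wins 2–1.
Khan vs Gupta: Gupta wins 2–1.
Diaz vs Gupta: Gupta wins 2–1.
Gupta beats each rival — Hale (3–0), Ito (3–0), Khan (2–1), Diaz (2–1) — so Gupta is the Condorcet winner.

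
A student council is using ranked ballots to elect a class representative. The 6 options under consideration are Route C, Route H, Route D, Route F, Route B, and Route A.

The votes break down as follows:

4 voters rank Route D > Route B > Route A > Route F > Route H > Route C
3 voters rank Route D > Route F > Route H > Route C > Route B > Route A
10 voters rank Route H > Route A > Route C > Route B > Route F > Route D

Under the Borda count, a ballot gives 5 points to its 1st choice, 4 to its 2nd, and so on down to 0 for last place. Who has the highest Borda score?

Borda scores:
  Route C: 4·0 + 3·2 + 10·3 = 36
  Route H: 4·1 + 3·3 + 10·5 = 63
  Route D: 4·5 + 3·5 + 10·0 = 35
  Route F: 4·2 + 3·4 + 10·1 = 30
  Route B: 4·4 + 3·1 + 10·2 = 39
  Route A: 4·3 + 3·0 + 10·4 = 52
Route H has the highest total.

Route H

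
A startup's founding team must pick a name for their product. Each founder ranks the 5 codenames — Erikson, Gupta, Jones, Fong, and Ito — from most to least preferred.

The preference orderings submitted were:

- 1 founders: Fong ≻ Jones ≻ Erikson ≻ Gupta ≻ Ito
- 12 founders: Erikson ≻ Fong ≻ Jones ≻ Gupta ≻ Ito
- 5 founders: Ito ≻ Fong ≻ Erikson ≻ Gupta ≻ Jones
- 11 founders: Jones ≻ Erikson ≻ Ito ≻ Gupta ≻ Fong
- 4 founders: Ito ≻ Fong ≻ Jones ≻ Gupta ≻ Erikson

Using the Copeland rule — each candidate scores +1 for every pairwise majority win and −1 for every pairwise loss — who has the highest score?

Erikson

Pairwise results:
  Erikson vs Gupta: Erikson wins 29–4.
  Erikson vs Jones: Erikson wins 17–16.
  Erikson vs Fong: Erikson wins 23–10.
  Erikson vs Ito: Erikson wins 24–9.
  Gupta vs Jones: Jones wins 28–5.
  Gupta vs Fong: Fong wins 22–11.
  Gupta vs Ito: Ito wins 20–13.
  Jones vs Fong: Fong wins 22–11.
  Jones vs Ito: Jones wins 24–9.
  Fong vs Ito: Ito wins 20–13.
Copeland scores (wins − losses):
  Erikson: 4 − 0 = 4
  Gupta: 0 − 4 = -4
  Jones: 2 − 2 = 0
  Fong: 2 − 2 = 0
  Ito: 2 − 2 = 0
Erikson has the best Copeland score.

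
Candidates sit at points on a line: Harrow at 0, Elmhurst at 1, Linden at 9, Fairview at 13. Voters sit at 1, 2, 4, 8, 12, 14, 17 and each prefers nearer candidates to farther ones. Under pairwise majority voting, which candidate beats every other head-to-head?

Linden

With single-peaked preferences on a line, the Condorcet winner is the candidate closest to the median voter.
The median voter (position 8) is closest to Linden at 9.
Check: Linden vs Harrow — voters closer to Linden: 4 of 7.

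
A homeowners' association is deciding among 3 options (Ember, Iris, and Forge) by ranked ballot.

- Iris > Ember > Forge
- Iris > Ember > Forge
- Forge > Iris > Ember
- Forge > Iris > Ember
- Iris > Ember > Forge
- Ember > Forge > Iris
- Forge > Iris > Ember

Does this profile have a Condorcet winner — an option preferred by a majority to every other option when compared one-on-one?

No

Head-to-head results (7 voters total):
Ember vs Iris: Iris wins 6–1.
Ember vs Forge: Ember wins 4–3.
Iris vs Forge: Forge wins 4–3.
No candidate beats all others: Ember beats Forge beats Iris beats Ember, a majority cycle.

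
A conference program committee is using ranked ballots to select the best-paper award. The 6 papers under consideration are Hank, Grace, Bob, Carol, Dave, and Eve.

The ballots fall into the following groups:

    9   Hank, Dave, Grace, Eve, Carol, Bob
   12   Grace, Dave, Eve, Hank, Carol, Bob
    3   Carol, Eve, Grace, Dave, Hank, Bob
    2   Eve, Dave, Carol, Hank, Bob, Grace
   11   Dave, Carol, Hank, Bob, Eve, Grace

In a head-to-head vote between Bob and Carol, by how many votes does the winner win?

Ballots ranking Bob above Carol: 0.
Ballots ranking Carol above Bob: 9+12+3+2+11 = 37.
Carol wins 37–0, a margin of 37.

37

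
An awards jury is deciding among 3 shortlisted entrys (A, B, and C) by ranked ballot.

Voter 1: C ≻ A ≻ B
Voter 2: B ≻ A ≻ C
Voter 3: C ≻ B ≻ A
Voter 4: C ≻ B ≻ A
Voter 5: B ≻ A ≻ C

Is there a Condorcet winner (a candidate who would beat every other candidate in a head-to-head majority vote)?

Head-to-head results (5 voters total):
A vs B: B wins 4–1.
A vs C: C wins 3–2.
B vs C: C wins 3–2.
C beats each rival — A (3–2), B (3–2) — so C is the Condorcet winner.

Yes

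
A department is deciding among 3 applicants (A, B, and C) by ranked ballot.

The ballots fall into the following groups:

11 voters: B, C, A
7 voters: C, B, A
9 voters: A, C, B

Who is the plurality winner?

First-place vote totals:
  A: 9
  B: 11
  C: 7
B has the most first-place votes.

B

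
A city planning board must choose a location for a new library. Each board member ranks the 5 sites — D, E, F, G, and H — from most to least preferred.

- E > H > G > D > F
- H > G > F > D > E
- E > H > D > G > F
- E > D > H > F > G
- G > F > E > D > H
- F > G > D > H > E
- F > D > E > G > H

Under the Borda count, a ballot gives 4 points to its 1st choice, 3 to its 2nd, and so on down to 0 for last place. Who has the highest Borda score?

Borda scores:
  D: 1 + 1 + 2 + 3 + 1 + 2 + 3 = 13
  E: 4 + 0 + 4 + 4 + 2 + 0 + 2 = 16
  F: 0 + 2 + 0 + 1 + 3 + 4 + 4 = 14
  G: 2 + 3 + 1 + 0 + 4 + 3 + 1 = 14
  H: 3 + 4 + 3 + 2 + 0 + 1 + 0 = 13
E has the highest total.

E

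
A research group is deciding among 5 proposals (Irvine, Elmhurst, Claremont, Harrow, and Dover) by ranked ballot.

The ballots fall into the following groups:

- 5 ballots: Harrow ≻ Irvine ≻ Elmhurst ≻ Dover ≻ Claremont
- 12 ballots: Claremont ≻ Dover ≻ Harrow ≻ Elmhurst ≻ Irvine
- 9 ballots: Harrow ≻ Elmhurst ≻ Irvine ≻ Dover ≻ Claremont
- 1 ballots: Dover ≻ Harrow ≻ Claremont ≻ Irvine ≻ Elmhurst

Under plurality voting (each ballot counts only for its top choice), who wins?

Harrow

First-place vote totals:
  Irvine: 0
  Elmhurst: 0
  Claremont: 12
  Harrow: 14
  Dover: 1
Harrow has the most first-place votes.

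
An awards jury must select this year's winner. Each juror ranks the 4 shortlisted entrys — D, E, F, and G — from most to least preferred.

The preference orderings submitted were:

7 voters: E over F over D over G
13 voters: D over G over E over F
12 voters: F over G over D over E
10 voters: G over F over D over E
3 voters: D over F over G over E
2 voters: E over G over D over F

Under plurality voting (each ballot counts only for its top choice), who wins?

D

First-place vote totals:
  D: 16
  E: 9
  F: 12
  G: 10
D has the most first-place votes.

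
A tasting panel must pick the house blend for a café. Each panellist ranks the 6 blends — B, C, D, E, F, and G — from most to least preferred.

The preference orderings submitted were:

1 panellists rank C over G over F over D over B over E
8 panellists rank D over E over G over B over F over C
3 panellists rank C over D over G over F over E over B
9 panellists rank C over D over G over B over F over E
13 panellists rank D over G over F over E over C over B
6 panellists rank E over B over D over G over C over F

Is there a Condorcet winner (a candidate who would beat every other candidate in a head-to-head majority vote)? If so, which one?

Head-to-head results (40 voters total):
B vs C: C wins 26–14.
B vs D: D wins 34–6.
B vs E: E wins 30–10.
B vs F: B wins 23–17.
B vs G: G wins 34–6.
C vs D: D wins 27–13.
C vs E: E wins 27–13.
C vs F: F wins 21–19.
C vs G: G wins 27–13.
D vs E: D wins 34–6.
D vs F: D wins 39–1.
D vs G: D wins 39–1.
E vs F: F wins 26–14.
E vs G: G wins 26–14.
F vs G: G wins 40–0.
D beats each rival — B (34–6), C (27–13), E (34–6), F (39–1), G (39–1) — so D is the Condorcet winner.

D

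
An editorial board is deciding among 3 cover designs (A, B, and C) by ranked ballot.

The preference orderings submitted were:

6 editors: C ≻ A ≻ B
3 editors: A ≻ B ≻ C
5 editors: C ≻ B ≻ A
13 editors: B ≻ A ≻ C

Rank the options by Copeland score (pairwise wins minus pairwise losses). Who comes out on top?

Pairwise results:
  A vs B: B wins 18–9.
  A vs C: A wins 16–11.
  B vs C: B wins 16–11.
Copeland scores (wins − losses):
  A: 1 − 1 = 0
  B: 2 − 0 = 2
  C: 0 − 2 = -2
B has the best Copeland score.

B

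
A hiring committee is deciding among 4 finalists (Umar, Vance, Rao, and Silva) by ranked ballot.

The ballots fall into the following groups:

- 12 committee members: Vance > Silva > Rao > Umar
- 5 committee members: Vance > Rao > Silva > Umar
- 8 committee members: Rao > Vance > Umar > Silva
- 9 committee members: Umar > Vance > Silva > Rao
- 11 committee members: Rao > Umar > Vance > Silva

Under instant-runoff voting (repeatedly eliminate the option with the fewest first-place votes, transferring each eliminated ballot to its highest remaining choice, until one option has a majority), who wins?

Round 1: Rao 19, Vance 17, Umar 9, Silva 0. Silva has the fewest and is eliminated.
Round 2: Rao 19, Vance 17, Umar 9. Umar has the fewest and is eliminated.
Round 3: Vance 26, Rao 19. Vance has a majority.

Vance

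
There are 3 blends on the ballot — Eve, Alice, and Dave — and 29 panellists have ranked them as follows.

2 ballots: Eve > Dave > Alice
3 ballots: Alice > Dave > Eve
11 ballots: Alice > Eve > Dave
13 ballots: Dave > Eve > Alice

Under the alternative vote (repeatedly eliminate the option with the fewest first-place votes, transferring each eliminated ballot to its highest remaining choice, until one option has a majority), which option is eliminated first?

Eve

Round 1: Alice 14, Dave 13, Eve 2. Eve has the fewest and is eliminated.
Round 2: Dave 15, Alice 14. Dave has a majority.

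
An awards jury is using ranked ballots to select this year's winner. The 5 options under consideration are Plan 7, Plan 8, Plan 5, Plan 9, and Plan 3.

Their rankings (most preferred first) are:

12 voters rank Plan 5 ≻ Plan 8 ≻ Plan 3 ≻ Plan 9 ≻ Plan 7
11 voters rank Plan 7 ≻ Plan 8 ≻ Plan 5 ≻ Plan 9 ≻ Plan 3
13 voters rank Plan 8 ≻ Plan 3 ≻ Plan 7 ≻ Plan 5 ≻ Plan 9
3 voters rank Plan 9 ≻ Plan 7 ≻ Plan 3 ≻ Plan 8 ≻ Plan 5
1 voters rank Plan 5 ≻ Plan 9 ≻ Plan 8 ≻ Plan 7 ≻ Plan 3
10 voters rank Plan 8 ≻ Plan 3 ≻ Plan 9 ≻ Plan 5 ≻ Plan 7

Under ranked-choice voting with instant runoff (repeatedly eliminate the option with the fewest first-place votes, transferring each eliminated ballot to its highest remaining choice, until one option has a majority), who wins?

Round 1: Plan 8 23, Plan 5 13, Plan 7 11, Plan 9 3, Plan 3 0. Plan 3 has the fewest and is eliminated.
Round 2: Plan 8 23, Plan 5 13, Plan 7 11, Plan 9 3. Plan 9 has the fewest and is eliminated.
Round 3: Plan 8 23, Plan 7 14, Plan 5 13. Plan 5 has the fewest and is eliminated.
Round 4: Plan 8 36, Plan 7 14. Plan 8 has a majority.

Plan 8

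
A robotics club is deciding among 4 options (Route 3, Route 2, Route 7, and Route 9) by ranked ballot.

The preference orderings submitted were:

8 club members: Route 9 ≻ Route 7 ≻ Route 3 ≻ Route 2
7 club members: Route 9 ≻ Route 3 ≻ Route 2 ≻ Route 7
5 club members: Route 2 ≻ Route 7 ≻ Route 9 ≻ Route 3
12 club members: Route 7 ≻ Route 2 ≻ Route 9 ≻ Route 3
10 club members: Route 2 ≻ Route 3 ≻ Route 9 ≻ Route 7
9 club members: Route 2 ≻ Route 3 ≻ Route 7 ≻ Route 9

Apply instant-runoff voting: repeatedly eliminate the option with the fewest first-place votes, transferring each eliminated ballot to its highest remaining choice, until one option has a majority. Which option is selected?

Round 1: Route 2 24, Route 9 15, Route 7 12, Route 3 0. Route 3 has the fewest and is eliminated.
Round 2: Route 2 24, Route 9 15, Route 7 12. Route 7 has the fewest and is eliminated.
Round 3: Route 2 36, Route 9 15. Route 2 has a majority.

Route 2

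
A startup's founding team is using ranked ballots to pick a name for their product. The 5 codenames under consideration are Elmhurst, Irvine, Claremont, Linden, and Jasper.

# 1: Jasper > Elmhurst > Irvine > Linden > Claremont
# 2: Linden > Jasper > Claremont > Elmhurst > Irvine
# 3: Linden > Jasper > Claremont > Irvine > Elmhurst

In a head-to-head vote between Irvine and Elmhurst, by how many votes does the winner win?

Ballots ranking Irvine above Elmhurst: 1.
Ballots ranking Elmhurst above Irvine: 2.
Elmhurst wins 2–1, a margin of 1.

1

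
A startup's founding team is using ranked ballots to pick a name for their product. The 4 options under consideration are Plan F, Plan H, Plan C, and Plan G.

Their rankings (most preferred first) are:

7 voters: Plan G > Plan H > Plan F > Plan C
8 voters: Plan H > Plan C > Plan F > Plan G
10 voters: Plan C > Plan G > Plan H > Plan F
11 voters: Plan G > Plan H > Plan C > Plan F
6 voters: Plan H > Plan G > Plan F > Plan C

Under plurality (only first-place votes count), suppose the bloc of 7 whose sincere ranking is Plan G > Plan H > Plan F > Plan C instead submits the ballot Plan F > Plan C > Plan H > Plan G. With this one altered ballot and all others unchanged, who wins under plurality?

Plan H

First-place totals with the altered ballot: Plan F 7, Plan H 14, Plan C 10, Plan G 11.
The switch changes the winner from Plan G to Plan H.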